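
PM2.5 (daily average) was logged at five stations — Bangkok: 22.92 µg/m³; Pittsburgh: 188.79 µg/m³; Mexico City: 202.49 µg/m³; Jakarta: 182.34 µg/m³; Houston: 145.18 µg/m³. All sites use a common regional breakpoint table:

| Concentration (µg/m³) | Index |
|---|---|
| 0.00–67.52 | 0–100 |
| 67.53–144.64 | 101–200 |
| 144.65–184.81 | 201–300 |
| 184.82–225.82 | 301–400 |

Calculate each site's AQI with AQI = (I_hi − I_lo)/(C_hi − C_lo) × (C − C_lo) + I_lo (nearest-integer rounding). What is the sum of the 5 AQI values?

1185

Bangkok: 22.92 lies in 0.00–67.52, so I_lo=0, I_hi=100, C_lo=0.00, C_hi=67.52.
(100−0)/(67.52−0.00) × (22.92−0.00) + 0 = 100/67.52 × 22.92 + 0 ≈ 33.95 → 34.
Pittsburgh 188.79: bracket 184.82–225.82 → index 301–400; slope 99/41.00, offset 3.97.
AQI = 301 + 99/41.00·3.97 ≈ 310.59 ⇒ 311.
Mexico City 202.49: bracket 184.82–225.82 → index 301–400; slope 99/41.00, offset 17.67.
AQI = 301 + 99/41.00·17.67 ≈ 343.67 ⇒ 344.
Jakarta: row 144.65–184.81 (AQI 201–300). (300−201)·(182.34−144.65)/(184.81−144.65) + 201 = 99·37.69/40.16 + 201 ≈ 293.91 → 294.
Houston 145.18: bracket 144.65–184.81 → index 201–300; slope 99/40.16, offset 0.53.
AQI = 201 + 99/40.16·0.53 ≈ 202.31 ⇒ 202.
AQIs: Bangkok=34, Pittsburgh=311, Mexico City=344, Jakarta=294, Houston=202. Sum = 34 + 311 + 344 + 294 + 202 = 1185.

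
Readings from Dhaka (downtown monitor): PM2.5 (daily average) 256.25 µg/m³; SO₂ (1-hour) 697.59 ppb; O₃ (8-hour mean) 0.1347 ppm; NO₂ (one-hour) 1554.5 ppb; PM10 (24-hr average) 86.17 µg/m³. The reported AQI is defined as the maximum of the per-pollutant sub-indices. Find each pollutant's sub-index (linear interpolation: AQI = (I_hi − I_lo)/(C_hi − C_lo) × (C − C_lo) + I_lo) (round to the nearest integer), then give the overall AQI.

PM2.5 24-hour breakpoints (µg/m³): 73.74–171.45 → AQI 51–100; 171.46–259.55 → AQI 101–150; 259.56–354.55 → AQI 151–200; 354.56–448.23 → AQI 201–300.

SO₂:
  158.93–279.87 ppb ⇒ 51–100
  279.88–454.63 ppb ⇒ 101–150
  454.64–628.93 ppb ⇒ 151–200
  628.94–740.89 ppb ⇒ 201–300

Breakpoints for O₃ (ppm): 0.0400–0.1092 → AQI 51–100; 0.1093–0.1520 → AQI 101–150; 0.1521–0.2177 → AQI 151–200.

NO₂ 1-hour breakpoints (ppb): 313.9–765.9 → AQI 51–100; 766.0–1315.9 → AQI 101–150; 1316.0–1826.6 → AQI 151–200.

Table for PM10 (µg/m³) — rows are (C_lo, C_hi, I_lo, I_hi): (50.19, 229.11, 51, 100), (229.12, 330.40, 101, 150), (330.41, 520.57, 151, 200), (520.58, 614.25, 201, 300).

262

PM2.5: 256.25 ∈ [171.46, 259.55] ↔ index [101, 150].
101 + (256.25−171.46)·(150−101)/(259.55−171.46) = 101 + 84.79·49/88.09 ≈ 148.16, so AQI = 148.
SO₂: 697.59 ∈ [628.94, 740.89] ↔ index [201, 300].
201 + (697.59−628.94)·(300−201)/(740.89−628.94) = 201 + 68.65·99/111.95 ≈ 261.71, so AQI = 262.
O₃ 0.1347: bracket 0.1093–0.1520 → index 101–150; slope 49/0.0427, offset 0.0254.
AQI = 101 + 49/0.0427·0.0254 ≈ 130.15 ⇒ 130.
NO₂: row 1316.0–1826.6 (AQI 151–200). (200−151)·(1554.5−1316.0)/(1826.6−1316.0) + 151 = 49·238.5/510.6 + 151 ≈ 173.89 → 174.
PM10 86.17: bracket 50.19–229.11 → index 51–100; slope 49/178.92, offset 35.98.
AQI = 51 + 49/178.92·35.98 ≈ 60.85 ⇒ 61.
Sub-indices: PM2.5→148, SO₂→262, O₃→130, NO₂→174, PM10→61. Overall AQI = max = 262; dominant pollutant is SO₂.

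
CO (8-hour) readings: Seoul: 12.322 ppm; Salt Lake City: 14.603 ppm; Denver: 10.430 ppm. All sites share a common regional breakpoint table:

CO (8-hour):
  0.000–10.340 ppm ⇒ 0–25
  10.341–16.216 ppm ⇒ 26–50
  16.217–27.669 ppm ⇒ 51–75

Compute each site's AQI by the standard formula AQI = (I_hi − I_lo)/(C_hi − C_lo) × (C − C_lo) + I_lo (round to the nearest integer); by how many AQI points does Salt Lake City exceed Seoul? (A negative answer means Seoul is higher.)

Seoul: 12.322 ∈ [10.341, 16.216] ↔ index [26, 50].
26 + (12.322−10.341)·(50−26)/(16.216−10.341) = 26 + 1.981·24/5.875 ≈ 34.09, so AQI = 34.
Salt Lake City 14.603: bracket 10.341–16.216 → index 26–50; slope 24/5.875, offset 4.262.
AQI = 26 + 24/5.875·4.262 ≈ 43.41 ⇒ 43.
Denver: 10.430 lies in 10.341–16.216, so I_lo=26, I_hi=50, C_lo=10.341, C_hi=16.216.
(50−26)/(16.216−10.341) × (10.430−10.341) + 26 = 24/5.875 × 0.089 + 26 ≈ 26.36 → 26.
AQIs: Seoul=34, Salt Lake City=43, Denver=26. Salt Lake City (43) − Seoul (34) = 9.

9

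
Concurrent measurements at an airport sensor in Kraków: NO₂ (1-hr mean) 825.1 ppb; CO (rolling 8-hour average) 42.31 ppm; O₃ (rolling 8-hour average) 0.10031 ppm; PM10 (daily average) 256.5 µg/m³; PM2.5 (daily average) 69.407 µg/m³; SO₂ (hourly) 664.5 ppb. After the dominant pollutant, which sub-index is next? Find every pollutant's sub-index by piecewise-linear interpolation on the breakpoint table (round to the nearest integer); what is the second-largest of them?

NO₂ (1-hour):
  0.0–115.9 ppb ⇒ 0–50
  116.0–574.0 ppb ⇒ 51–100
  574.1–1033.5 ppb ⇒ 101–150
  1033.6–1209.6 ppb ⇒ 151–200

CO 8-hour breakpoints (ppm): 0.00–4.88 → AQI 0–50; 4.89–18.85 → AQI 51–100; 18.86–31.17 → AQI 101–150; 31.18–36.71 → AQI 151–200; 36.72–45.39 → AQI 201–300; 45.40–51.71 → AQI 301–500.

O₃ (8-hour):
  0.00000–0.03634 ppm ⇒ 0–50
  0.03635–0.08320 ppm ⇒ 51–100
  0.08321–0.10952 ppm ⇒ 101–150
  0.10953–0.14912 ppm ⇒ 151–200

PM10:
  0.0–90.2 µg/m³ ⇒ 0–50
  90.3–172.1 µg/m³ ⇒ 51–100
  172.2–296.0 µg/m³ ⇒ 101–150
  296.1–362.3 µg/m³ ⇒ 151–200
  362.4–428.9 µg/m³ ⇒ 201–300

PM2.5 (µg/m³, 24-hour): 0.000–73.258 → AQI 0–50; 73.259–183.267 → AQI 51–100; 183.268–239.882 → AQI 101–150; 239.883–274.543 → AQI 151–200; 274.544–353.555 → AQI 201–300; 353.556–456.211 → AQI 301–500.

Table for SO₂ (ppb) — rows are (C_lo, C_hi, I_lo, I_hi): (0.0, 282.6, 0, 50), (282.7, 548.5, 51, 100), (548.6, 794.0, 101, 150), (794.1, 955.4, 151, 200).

NO₂: 825.1 ∈ [574.1, 1033.5] ↔ index [101, 150].
101 + (825.1−574.1)·(150−101)/(1033.5−574.1) = 101 + 251.0·49/459.4 ≈ 127.77, so AQI = 128.
CO: 42.31 lies in 36.72–45.39, so I_lo=201, I_hi=300, C_lo=36.72, C_hi=45.39.
(300−201)/(45.39−36.72) × (42.31−36.72) + 201 = 99/8.67 × 5.59 + 201 ≈ 264.83 → 265.
O₃ 0.10031: bracket 0.08321–0.10952 → index 101–150; slope 49/0.02631, offset 0.01710.
AQI = 101 + 49/0.02631·0.01710 ≈ 132.85 ⇒ 133.
PM10 256.5: bracket 172.2–296.0 → index 101–150; slope 49/123.8, offset 84.3.
AQI = 101 + 49/123.8·84.3 ≈ 134.37 ⇒ 134.
PM2.5 69.407: bracket 0.000–73.258 → index 0–50; slope 50/73.258, offset 69.407.
AQI = 0 + 50/73.258·69.407 ≈ 47.37 ⇒ 47.
SO₂ 664.5: bracket 548.6–794.0 → index 101–150; slope 49/245.4, offset 115.9.
AQI = 101 + 49/245.4·115.9 ≈ 124.14 ⇒ 124.
Sub-indices: NO₂→128, CO→265, O₃→133, PM10→134, PM2.5→47, SO₂→124. Ranked high→low: 265, 134, 133, 128, 124, 47. Second-highest sub-index = 134.

134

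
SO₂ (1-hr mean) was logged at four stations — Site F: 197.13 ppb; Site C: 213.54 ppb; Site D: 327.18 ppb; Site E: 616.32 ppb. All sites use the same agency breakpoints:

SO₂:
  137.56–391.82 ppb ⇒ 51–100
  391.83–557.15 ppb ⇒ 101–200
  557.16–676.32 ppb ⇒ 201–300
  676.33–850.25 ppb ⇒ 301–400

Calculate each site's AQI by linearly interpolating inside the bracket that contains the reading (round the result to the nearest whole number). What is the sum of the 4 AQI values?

466

Site F: 197.13 ∈ [137.56, 391.82] ↔ index [51, 100].
51 + (197.13−137.56)·(100−51)/(391.82−137.56) = 51 + 59.57·49/254.26 ≈ 62.48, so AQI = 62.
Site C: row 137.56–391.82 (AQI 51–100). (100−51)·(213.54−137.56)/(391.82−137.56) + 51 = 49·75.98/254.26 + 51 ≈ 65.64 → 66.
Site D: 327.18 lies in 137.56–391.82, so I_lo=51, I_hi=100, C_lo=137.56, C_hi=391.82.
(100−51)/(391.82−137.56) × (327.18−137.56) + 51 = 49/254.26 × 189.62 + 51 ≈ 87.54 → 88.
Site E: row 557.16–676.32 (AQI 201–300). (300−201)·(616.32−557.16)/(676.32−557.16) + 201 = 99·59.16/119.16 + 201 ≈ 250.15 → 250.
AQIs: Site F=62, Site C=66, Site D=88, Site E=250. Sum = 62 + 66 + 88 + 250 = 466.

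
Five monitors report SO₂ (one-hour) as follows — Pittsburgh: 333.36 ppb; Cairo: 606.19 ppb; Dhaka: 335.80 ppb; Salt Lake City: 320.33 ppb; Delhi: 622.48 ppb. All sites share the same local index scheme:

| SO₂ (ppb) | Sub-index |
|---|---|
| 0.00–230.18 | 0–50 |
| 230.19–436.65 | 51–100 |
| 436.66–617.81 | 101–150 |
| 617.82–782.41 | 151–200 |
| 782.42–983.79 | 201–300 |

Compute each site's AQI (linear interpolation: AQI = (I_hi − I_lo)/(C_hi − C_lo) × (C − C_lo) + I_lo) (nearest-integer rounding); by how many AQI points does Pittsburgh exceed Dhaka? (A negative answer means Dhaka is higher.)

Pittsburgh: 333.36 lies in 230.19–436.65, so I_lo=51, I_hi=100, C_lo=230.19, C_hi=436.65.
(100−51)/(436.65−230.19) × (333.36−230.19) + 51 = 49/206.46 × 103.17 + 51 ≈ 75.49 → 75.
Cairo: 606.19 ∈ [436.66, 617.81] ↔ index [101, 150].
101 + (606.19−436.66)·(150−101)/(617.81−436.66) = 101 + 169.53·49/181.15 ≈ 146.86, so AQI = 147.
Dhaka: 335.80 ∈ [230.19, 436.65] ↔ index [51, 100].
51 + (335.80−230.19)·(100−51)/(436.65−230.19) = 51 + 105.61·49/206.46 ≈ 76.06, so AQI = 76.
Salt Lake City: 320.33 ∈ [230.19, 436.65] ↔ index [51, 100].
51 + (320.33−230.19)·(100−51)/(436.65−230.19) = 51 + 90.14·49/206.46 ≈ 72.39, so AQI = 72.
Delhi: row 617.82–782.41 (AQI 151–200). (200−151)·(622.48−617.82)/(782.41−617.82) + 151 = 49·4.66/164.59 + 151 ≈ 152.39 → 152.
AQIs: Pittsburgh=75, Cairo=147, Dhaka=76, Salt Lake City=72, Delhi=152. Pittsburgh (75) − Dhaka (76) = -1.

-1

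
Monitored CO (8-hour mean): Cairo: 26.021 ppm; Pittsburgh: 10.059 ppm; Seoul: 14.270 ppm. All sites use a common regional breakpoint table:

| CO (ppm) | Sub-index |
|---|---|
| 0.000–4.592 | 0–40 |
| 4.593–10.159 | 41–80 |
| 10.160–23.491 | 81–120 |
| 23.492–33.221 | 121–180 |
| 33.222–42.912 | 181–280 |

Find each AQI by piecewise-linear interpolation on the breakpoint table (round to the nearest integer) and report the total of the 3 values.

308

Cairo: 26.021 lies in 23.492–33.221, so I_lo=121, I_hi=180, C_lo=23.492, C_hi=33.221.
(180−121)/(33.221−23.492) × (26.021−23.492) + 121 = 59/9.729 × 2.529 + 121 ≈ 136.34 → 136.
Pittsburgh: 10.059 ∈ [4.593, 10.159] ↔ index [41, 80].
41 + (10.059−4.593)·(80−41)/(10.159−4.593) = 41 + 5.466·39/5.566 ≈ 79.30, so AQI = 79.
Seoul: 14.270 lies in 10.160–23.491, so I_lo=81, I_hi=120, C_lo=10.160, C_hi=23.491.
(120−81)/(23.491−10.160) × (14.270−10.160) + 81 = 39/13.331 × 4.110 + 81 ≈ 93.02 → 93.
AQIs: Cairo=136, Pittsburgh=79, Seoul=93. Sum = 136 + 79 + 93 = 308.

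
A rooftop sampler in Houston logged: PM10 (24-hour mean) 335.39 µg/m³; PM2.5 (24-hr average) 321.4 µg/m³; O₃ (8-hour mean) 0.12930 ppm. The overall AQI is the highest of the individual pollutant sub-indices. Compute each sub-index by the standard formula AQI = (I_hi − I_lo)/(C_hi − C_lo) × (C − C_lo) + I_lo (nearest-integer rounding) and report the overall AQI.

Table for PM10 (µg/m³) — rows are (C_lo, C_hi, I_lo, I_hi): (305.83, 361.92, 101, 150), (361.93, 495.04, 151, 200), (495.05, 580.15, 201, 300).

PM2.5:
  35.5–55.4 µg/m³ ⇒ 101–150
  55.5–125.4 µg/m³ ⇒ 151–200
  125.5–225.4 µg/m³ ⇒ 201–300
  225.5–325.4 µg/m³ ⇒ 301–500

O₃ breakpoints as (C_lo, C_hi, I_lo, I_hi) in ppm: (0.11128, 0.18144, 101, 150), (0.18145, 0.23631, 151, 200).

492

PM10 335.39: bracket 305.83–361.92 → index 101–150; slope 49/56.09, offset 29.56.
AQI = 101 + 49/56.09·29.56 ≈ 126.82 ⇒ 127.
PM2.5: 321.4 lies in 225.5–325.4, so I_lo=301, I_hi=500, C_lo=225.5, C_hi=325.4.
(500−301)/(325.4−225.5) × (321.4−225.5) + 301 = 199/99.9 × 95.9 + 301 ≈ 492.03 → 492.
O₃: 0.12930 ∈ [0.11128, 0.18144] ↔ index [101, 150].
101 + (0.12930−0.11128)·(150−101)/(0.18144−0.11128) = 101 + 0.01802·49/0.07016 ≈ 113.59, so AQI = 114.
Sub-indices: PM10→127, PM2.5→492, O₃→114. Overall AQI = max = 492; dominant pollutant is PM2.5.
AQI 492: Hazardous.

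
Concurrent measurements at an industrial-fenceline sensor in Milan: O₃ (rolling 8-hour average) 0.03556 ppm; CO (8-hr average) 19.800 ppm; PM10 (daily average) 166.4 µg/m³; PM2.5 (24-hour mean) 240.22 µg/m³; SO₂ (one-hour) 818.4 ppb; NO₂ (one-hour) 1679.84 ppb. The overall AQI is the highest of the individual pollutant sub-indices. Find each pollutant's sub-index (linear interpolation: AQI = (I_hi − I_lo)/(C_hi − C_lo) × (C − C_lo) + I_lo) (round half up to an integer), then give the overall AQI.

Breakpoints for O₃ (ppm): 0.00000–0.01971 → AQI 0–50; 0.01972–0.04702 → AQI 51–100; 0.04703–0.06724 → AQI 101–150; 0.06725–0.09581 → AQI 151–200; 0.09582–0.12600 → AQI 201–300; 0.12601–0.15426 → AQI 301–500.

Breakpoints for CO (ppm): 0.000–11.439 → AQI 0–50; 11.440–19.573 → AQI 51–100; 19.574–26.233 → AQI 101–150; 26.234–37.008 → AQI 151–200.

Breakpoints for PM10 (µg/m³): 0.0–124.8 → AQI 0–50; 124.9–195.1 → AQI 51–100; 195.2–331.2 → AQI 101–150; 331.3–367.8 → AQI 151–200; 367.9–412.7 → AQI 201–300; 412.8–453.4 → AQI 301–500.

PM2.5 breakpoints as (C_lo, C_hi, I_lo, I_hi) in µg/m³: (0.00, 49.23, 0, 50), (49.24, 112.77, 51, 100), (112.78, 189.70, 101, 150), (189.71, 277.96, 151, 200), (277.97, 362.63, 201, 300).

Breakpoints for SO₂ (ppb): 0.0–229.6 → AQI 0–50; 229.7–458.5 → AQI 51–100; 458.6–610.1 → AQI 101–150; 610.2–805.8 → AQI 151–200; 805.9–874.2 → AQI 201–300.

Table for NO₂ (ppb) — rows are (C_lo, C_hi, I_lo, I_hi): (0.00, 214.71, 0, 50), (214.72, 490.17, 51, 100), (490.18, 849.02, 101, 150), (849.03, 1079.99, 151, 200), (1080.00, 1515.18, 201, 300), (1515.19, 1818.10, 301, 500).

O₃: row 0.01972–0.04702 (AQI 51–100). (100−51)·(0.03556−0.01972)/(0.04702−0.01972) + 51 = 49·0.01584/0.02730 + 51 ≈ 79.43 → 79.
CO: 19.800 lies in 19.574–26.233, so I_lo=101, I_hi=150, C_lo=19.574, C_hi=26.233.
(150−101)/(26.233−19.574) × (19.800−19.574) + 101 = 49/6.659 × 0.226 + 101 ≈ 102.66 → 103.
PM10: 166.4 lies in 124.9–195.1, so I_lo=51, I_hi=100, C_lo=124.9, C_hi=195.1.
(100−51)/(195.1−124.9) × (166.4−124.9) + 51 = 49/70.2 × 41.5 + 51 ≈ 79.97 → 80.
PM2.5 240.22: bracket 189.71–277.96 → index 151–200; slope 49/88.25, offset 50.51.
AQI = 151 + 49/88.25·50.51 ≈ 179.05 ⇒ 179.
SO₂: 818.4 ∈ [805.9, 874.2] ↔ index [201, 300].
201 + (818.4−805.9)·(300−201)/(874.2−805.9) = 201 + 12.5·99/68.3 ≈ 219.12, so AQI = 219.
NO₂: 1679.84 lies in 1515.19–1818.10, so I_lo=301, I_hi=500, C_lo=1515.19, C_hi=1818.10.
(500−301)/(1818.10−1515.19) × (1679.84−1515.19) + 301 = 199/302.91 × 164.65 + 301 ≈ 409.17 → 409.
Sub-indices: O₃→79, CO→103, PM10→80, PM2.5→179, SO₂→219, NO₂→409. Overall AQI = max = 409; dominant pollutant is NO₂.

409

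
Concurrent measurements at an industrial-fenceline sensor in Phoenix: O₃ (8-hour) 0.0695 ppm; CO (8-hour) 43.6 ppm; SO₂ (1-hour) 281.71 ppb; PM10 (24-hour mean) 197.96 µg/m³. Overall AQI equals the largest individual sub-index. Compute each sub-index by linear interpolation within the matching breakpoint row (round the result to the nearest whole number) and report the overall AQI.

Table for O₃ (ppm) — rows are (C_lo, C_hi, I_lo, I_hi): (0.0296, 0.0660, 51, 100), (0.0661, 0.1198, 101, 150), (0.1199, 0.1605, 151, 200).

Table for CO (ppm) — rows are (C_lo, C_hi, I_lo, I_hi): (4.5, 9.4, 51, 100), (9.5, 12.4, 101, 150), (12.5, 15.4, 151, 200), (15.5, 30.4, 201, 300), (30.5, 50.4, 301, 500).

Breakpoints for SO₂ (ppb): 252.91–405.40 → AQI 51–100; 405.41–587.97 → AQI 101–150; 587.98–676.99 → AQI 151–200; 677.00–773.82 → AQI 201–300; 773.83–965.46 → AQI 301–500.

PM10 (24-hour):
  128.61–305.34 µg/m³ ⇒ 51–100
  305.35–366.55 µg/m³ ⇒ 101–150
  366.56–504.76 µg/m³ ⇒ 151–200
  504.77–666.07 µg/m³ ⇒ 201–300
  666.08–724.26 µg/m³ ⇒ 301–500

O₃: 0.0695 lies in 0.0661–0.1198, so I_lo=101, I_hi=150, C_lo=0.0661, C_hi=0.1198.
(150−101)/(0.1198−0.0661) × (0.0695−0.0661) + 101 = 49/0.0537 × 0.0034 + 101 ≈ 104.10 → 104.
CO 43.6: bracket 30.5–50.4 → index 301–500; slope 199/19.9, offset 13.1.
AQI = 301 + 199/19.9·13.1 ≈ 432.00 ⇒ 432.
SO₂: 281.71 lies in 252.91–405.40, so I_lo=51, I_hi=100, C_lo=252.91, C_hi=405.40.
(100−51)/(405.40−252.91) × (281.71−252.91) + 51 = 49/152.49 × 28.80 + 51 ≈ 60.25 → 60.
PM10: row 128.61–305.34 (AQI 51–100). (100−51)·(197.96−128.61)/(305.34−128.61) + 51 = 49·69.35/176.73 + 51 ≈ 70.23 → 70.
Sub-indices: O₃→104, CO→432, SO₂→60, PM10→70. Overall AQI = max = 432; dominant pollutant is CO.

432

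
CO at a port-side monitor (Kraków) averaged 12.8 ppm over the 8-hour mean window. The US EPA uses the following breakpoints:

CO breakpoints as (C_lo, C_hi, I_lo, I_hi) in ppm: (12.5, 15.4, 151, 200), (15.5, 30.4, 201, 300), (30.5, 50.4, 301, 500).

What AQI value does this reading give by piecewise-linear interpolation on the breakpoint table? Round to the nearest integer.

CO: row 12.5–15.4 (AQI 151–200). (200−151)·(12.8−12.5)/(15.4−12.5) + 151 = 49·0.3/2.9 + 151 ≈ 156.07 → 156.

156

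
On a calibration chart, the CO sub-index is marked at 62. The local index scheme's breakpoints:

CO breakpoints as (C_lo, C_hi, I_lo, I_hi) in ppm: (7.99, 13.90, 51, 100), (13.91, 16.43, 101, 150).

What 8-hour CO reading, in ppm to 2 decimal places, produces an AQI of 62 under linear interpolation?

9.32

AQI 62 lies in the 51–100 band, which corresponds to 7.99–13.90 ppm.
C = 7.99 + (62−51)×(13.90−7.99)/(100−51) = 7.99 + 11×5.91/49 ≈ 9.3167 ppm → 9.32 ppm to 2 dp.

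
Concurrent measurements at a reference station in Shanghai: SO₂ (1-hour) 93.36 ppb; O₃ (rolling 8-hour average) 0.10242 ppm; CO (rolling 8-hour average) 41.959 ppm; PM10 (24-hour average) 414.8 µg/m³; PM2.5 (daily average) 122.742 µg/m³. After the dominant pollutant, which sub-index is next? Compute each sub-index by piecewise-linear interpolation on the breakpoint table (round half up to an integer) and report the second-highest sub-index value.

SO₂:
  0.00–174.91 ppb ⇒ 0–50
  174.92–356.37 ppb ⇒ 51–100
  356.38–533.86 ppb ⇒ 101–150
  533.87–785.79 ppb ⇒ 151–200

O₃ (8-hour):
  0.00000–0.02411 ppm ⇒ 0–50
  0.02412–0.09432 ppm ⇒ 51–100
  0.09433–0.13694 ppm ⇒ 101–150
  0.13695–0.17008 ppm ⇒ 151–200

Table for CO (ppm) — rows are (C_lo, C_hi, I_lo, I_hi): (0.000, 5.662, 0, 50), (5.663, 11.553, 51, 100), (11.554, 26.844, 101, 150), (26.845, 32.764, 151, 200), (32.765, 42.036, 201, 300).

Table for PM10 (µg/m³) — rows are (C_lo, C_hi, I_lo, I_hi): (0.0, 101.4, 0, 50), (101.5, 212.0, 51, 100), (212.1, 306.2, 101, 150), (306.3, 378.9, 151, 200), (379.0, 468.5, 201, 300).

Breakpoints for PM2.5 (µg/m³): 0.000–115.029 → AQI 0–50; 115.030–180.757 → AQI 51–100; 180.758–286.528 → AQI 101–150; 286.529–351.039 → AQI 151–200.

241

SO₂ 93.36: bracket 0.00–174.91 → index 0–50; slope 50/174.91, offset 93.36.
AQI = 0 + 50/174.91·93.36 ≈ 26.69 ⇒ 27.
O₃ 0.10242: bracket 0.09433–0.13694 → index 101–150; slope 49/0.04261, offset 0.00809.
AQI = 101 + 49/0.04261·0.00809 ≈ 110.30 ⇒ 110.
CO: 41.959 ∈ [32.765, 42.036] ↔ index [201, 300].
201 + (41.959−32.765)·(300−201)/(42.036−32.765) = 201 + 9.194·99/9.271 ≈ 299.18, so AQI = 299.
PM10 414.8: bracket 379.0–468.5 → index 201–300; slope 99/89.5, offset 35.8.
AQI = 201 + 99/89.5·35.8 ≈ 240.60 ⇒ 241.
PM2.5: 122.742 lies in 115.030–180.757, so I_lo=51, I_hi=100, C_lo=115.030, C_hi=180.757.
(100−51)/(180.757−115.030) × (122.742−115.030) + 51 = 49/65.727 × 7.712 + 51 ≈ 56.75 → 57.
Sub-indices: SO₂→27, O₃→110, CO→299, PM10→241, PM2.5→57. Ranked high→low: 299, 241, 110, 57, 27. Second-highest sub-index = 241.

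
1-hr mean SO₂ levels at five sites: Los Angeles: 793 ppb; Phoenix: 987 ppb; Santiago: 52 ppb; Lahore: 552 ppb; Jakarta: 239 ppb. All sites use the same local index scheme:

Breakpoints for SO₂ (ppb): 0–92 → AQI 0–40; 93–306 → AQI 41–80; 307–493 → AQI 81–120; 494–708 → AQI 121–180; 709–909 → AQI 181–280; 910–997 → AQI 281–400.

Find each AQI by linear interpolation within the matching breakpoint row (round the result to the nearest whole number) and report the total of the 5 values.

837

Los Angeles 793: bracket 709–909 → index 181–280; slope 99/200, offset 84.
AQI = 181 + 99/200·84 ≈ 222.58 ⇒ 223.
Phoenix: 987 lies in 910–997, so I_lo=281, I_hi=400, C_lo=910, C_hi=997.
(400−281)/(997−910) × (987−910) + 281 = 119/87 × 77 + 281 ≈ 386.32 → 386.
Santiago: row 0–92 (AQI 0–40). (40−0)·(52−0)/(92−0) + 0 = 40·52/92 + 0 ≈ 22.61 → 23.
Lahore: row 494–708 (AQI 121–180). (180−121)·(552−494)/(708−494) + 121 = 59·58/214 + 121 ≈ 136.99 → 137.
Jakarta: row 93–306 (AQI 41–80). (80−41)·(239−93)/(306−93) + 41 = 39·146/213 + 41 ≈ 67.73 → 68.
AQIs: Los Angeles=223, Phoenix=386, Santiago=23, Lahore=137, Jakarta=68. Sum = 223 + 386 + 23 + 137 + 68 = 837.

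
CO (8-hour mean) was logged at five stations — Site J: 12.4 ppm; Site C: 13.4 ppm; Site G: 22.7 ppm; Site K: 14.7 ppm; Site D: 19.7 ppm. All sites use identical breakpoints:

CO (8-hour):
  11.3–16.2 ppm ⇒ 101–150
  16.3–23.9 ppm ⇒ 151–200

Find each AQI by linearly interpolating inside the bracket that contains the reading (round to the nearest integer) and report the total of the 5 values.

Site J: 12.4 lies in 11.3–16.2, so I_lo=101, I_hi=150, C_lo=11.3, C_hi=16.2.
(150−101)/(16.2−11.3) × (12.4−11.3) + 101 = 49/4.9 × 1.1 + 101 ≈ 112.00 → 112.
Site C: 13.4 lies in 11.3–16.2, so I_lo=101, I_hi=150, C_lo=11.3, C_hi=16.2.
(150−101)/(16.2−11.3) × (13.4−11.3) + 101 = 49/4.9 × 2.1 + 101 ≈ 122.00 → 122.
Site G 22.7: bracket 16.3–23.9 → index 151–200; slope 49/7.6, offset 6.4.
AQI = 151 + 49/7.6·6.4 ≈ 192.26 ⇒ 192.
Site K 14.7: bracket 11.3–16.2 → index 101–150; slope 49/4.9, offset 3.4.
AQI = 101 + 49/4.9·3.4 ≈ 135.00 ⇒ 135.
Site D: 19.7 ∈ [16.3, 23.9] ↔ index [151, 200].
151 + (19.7−16.3)·(200−151)/(23.9−16.3) = 151 + 3.4·49/7.6 ≈ 172.92, so AQI = 173.
AQIs: Site J=112, Site C=122, Site G=192, Site K=135, Site D=173. Sum = 112 + 122 + 192 + 135 + 173 = 734.

734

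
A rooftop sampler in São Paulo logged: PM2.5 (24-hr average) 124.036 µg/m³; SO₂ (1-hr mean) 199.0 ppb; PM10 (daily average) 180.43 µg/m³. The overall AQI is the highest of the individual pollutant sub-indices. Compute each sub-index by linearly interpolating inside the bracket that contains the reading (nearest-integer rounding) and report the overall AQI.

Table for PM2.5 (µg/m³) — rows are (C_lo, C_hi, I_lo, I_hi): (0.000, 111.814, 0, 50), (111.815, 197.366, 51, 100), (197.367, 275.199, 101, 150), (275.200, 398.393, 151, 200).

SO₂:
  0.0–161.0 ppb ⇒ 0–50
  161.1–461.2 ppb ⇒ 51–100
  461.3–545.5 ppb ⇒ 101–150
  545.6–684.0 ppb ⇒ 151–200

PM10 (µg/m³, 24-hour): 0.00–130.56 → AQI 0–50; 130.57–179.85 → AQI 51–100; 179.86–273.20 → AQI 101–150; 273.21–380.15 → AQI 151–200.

PM2.5: 124.036 ∈ [111.815, 197.366] ↔ index [51, 100].
51 + (124.036−111.815)·(100−51)/(197.366−111.815) = 51 + 12.221·49/85.551 ≈ 58.00, so AQI = 58.
SO₂: 199.0 ∈ [161.1, 461.2] ↔ index [51, 100].
51 + (199.0−161.1)·(100−51)/(461.2−161.1) = 51 + 37.9·49/300.1 ≈ 57.19, so AQI = 57.
PM10 180.43: bracket 179.86–273.20 → index 101–150; slope 49/93.34, offset 0.57.
AQI = 101 + 49/93.34·0.57 ≈ 101.30 ⇒ 101.
Sub-indices: PM2.5→58, SO₂→57, PM10→101. Overall AQI = max = 101; dominant pollutant is PM10.
AQI 101: Unhealthy for Sensitive Groups.

101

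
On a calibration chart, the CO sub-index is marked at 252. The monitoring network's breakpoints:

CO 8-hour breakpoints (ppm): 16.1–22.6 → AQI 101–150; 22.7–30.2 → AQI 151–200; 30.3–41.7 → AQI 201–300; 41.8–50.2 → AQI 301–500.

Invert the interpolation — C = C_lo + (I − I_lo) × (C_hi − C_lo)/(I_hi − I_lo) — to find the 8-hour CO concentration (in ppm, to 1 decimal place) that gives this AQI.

36.2

AQI 252 lies in the 201–300 band, which corresponds to 30.3–41.7 ppm.
C = 30.3 + (252−201)×(41.7−30.3)/(300−201) = 30.3 + 51×11.4/99 ≈ 36.173 ppm → 36.2 ppm to 1 dp.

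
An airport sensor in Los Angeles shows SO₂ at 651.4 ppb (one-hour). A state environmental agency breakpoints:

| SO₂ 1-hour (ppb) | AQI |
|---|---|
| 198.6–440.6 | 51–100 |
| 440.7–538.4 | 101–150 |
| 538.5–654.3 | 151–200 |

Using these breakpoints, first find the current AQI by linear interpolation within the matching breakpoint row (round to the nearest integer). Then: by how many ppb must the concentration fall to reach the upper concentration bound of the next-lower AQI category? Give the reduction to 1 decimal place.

SO₂: 651.4 lies in 538.5–654.3, so I_lo=151, I_hi=200, C_lo=538.5, C_hi=654.3.
(200−151)/(654.3−538.5) × (651.4−538.5) + 151 = 49/115.8 × 112.9 + 151 ≈ 198.77 → 199.
Current AQI 199 is in the Unhealthy range (151–200). The next-lower category tops out at AQI 150, whose upper concentration bound is 538.4 ppb.
Reduction needed = 651.4 − 538.4 = 113.0 ppb.

113.0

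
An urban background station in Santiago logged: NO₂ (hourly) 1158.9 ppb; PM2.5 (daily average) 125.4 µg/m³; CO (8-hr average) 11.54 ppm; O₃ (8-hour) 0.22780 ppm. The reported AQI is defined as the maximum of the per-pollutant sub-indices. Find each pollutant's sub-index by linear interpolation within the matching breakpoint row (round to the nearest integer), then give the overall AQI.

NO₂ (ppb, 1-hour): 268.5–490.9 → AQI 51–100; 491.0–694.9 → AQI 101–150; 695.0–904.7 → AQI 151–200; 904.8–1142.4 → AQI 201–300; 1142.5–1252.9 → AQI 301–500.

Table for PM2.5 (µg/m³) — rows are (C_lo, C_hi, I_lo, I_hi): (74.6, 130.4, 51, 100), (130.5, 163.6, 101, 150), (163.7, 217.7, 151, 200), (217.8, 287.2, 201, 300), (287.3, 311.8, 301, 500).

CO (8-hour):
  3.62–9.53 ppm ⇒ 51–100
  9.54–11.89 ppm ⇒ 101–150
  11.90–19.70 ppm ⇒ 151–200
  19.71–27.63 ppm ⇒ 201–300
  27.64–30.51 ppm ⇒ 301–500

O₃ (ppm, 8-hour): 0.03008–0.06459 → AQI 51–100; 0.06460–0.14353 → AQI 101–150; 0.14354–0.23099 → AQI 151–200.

NO₂: 1158.9 lies in 1142.5–1252.9, so I_lo=301, I_hi=500, C_lo=1142.5, C_hi=1252.9.
(500−301)/(1252.9−1142.5) × (1158.9−1142.5) + 301 = 199/110.4 × 16.4 + 301 ≈ 330.56 → 331.
PM2.5: 125.4 lies in 74.6–130.4, so I_lo=51, I_hi=100, C_lo=74.6, C_hi=130.4.
(100−51)/(130.4−74.6) × (125.4−74.6) + 51 = 49/55.8 × 50.8 + 51 ≈ 95.61 → 96.
CO: row 9.54–11.89 (AQI 101–150). (150−101)·(11.54−9.54)/(11.89−9.54) + 101 = 49·2.00/2.35 + 101 ≈ 142.70 → 143.
O₃: 0.22780 lies in 0.14354–0.23099, so I_lo=151, I_hi=200, C_lo=0.14354, C_hi=0.23099.
(200−151)/(0.23099−0.14354) × (0.22780−0.14354) + 151 = 49/0.08745 × 0.08426 + 151 ≈ 198.21 → 198.
Sub-indices: NO₂→331, PM2.5→96, CO→143, O₃→198. Overall AQI = max = 331; dominant pollutant is NO₂.

331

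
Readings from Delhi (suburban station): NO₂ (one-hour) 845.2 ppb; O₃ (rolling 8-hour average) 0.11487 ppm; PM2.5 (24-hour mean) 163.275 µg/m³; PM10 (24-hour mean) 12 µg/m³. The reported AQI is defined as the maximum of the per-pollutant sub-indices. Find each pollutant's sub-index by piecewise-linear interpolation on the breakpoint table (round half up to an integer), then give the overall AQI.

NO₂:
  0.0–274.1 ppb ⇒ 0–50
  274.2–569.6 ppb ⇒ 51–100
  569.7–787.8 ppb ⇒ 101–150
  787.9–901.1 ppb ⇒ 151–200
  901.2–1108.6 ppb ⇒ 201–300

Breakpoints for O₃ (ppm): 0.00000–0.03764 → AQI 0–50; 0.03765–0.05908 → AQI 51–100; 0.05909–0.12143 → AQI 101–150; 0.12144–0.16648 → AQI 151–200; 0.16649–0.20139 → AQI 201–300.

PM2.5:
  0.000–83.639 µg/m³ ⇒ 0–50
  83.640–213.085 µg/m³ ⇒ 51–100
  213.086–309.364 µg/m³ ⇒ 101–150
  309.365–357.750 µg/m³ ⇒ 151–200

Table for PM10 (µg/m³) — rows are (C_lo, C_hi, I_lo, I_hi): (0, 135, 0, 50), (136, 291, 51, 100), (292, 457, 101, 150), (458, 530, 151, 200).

176

NO₂: row 787.9–901.1 (AQI 151–200). (200−151)·(845.2−787.9)/(901.1−787.9) + 151 = 49·57.3/113.2 + 151 ≈ 175.80 → 176.
O₃: 0.11487 ∈ [0.05909, 0.12143] ↔ index [101, 150].
101 + (0.11487−0.05909)·(150−101)/(0.12143−0.05909) = 101 + 0.05578·49/0.06234 ≈ 144.84, so AQI = 145.
PM2.5: row 83.640–213.085 (AQI 51–100). (100−51)·(163.275−83.640)/(213.085−83.640) + 51 = 49·79.635/129.445 + 51 ≈ 81.14 → 81.
PM10: row 0–135 (AQI 0–50). (50−0)·(12−0)/(135−0) + 0 = 50·12/135 + 0 ≈ 4.44 → 4.
Sub-indices: NO₂→176, O₃→145, PM2.5→81, PM10→4. Overall AQI = max = 176; dominant pollutant is NO₂.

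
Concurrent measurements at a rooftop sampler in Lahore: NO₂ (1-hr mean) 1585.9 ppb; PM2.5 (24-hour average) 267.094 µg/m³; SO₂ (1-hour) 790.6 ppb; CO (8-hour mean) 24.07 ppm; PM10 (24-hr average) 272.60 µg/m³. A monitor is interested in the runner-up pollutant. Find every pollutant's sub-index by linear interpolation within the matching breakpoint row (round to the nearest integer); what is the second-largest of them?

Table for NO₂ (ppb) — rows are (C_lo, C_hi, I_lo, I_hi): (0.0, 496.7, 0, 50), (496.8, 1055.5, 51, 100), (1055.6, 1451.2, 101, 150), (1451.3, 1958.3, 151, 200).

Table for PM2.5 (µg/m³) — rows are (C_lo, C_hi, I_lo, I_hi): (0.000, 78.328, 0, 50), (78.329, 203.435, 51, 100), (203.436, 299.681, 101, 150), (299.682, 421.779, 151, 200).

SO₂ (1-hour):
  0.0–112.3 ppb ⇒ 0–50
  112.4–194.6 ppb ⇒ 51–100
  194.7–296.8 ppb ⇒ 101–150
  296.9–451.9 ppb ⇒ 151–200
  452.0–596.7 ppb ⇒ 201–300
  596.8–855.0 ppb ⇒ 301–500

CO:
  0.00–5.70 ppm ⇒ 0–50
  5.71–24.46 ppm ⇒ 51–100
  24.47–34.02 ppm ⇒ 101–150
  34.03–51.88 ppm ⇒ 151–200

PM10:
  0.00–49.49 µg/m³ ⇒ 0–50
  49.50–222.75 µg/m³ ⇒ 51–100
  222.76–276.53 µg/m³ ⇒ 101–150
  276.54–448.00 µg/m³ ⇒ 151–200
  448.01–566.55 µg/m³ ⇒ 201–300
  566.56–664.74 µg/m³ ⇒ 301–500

164

NO₂ 1585.9: bracket 1451.3–1958.3 → index 151–200; slope 49/507.0, offset 134.6.
AQI = 151 + 49/507.0·134.6 ≈ 164.01 ⇒ 164.
PM2.5: row 203.436–299.681 (AQI 101–150). (150−101)·(267.094−203.436)/(299.681−203.436) + 101 = 49·63.658/96.245 + 101 ≈ 133.41 → 133.
SO₂: 790.6 lies in 596.8–855.0, so I_lo=301, I_hi=500, C_lo=596.8, C_hi=855.0.
(500−301)/(855.0−596.8) × (790.6−596.8) + 301 = 199/258.2 × 193.8 + 301 ≈ 450.37 → 450.
CO: 24.07 ∈ [5.71, 24.46] ↔ index [51, 100].
51 + (24.07−5.71)·(100−51)/(24.46−5.71) = 51 + 18.36·49/18.75 ≈ 98.98, so AQI = 99.
PM10 272.60: bracket 222.76–276.53 → index 101–150; slope 49/53.77, offset 49.84.
AQI = 101 + 49/53.77·49.84 ≈ 146.42 ⇒ 146.
Sub-indices: NO₂→164, PM2.5→133, SO₂→450, CO→99, PM10→146. Ranked high→low: 450, 164, 146, 133, 99. Second-highest sub-index = 164.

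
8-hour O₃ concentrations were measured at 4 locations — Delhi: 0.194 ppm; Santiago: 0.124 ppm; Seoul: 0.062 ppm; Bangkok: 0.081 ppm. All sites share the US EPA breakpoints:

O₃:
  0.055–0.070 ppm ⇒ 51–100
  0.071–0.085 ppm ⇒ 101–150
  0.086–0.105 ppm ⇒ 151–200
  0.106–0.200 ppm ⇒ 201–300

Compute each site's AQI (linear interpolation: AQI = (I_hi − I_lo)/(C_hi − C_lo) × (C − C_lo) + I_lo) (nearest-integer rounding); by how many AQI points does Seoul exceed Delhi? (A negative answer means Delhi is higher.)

-220

Delhi: 0.194 ∈ [0.106, 0.200] ↔ index [201, 300].
201 + (0.194−0.106)·(300−201)/(0.200−0.106) = 201 + 0.088·99/0.094 ≈ 293.68, so AQI = 294.
Santiago: 0.124 lies in 0.106–0.200, so I_lo=201, I_hi=300, C_lo=0.106, C_hi=0.200.
(300−201)/(0.200−0.106) × (0.124−0.106) + 201 = 99/0.094 × 0.018 + 201 ≈ 219.96 → 220.
Seoul: row 0.055–0.070 (AQI 51–100). (100−51)·(0.062−0.055)/(0.070−0.055) + 51 = 49·0.007/0.015 + 51 ≈ 73.87 → 74.
Bangkok: 0.081 lies in 0.071–0.085, so I_lo=101, I_hi=150, C_lo=0.071, C_hi=0.085.
(150−101)/(0.085−0.071) × (0.081−0.071) + 101 = 49/0.014 × 0.010 + 101 ≈ 136.00 → 136.
AQIs: Delhi=294, Santiago=220, Seoul=74, Bangkok=136. Seoul (74) − Delhi (294) = -220.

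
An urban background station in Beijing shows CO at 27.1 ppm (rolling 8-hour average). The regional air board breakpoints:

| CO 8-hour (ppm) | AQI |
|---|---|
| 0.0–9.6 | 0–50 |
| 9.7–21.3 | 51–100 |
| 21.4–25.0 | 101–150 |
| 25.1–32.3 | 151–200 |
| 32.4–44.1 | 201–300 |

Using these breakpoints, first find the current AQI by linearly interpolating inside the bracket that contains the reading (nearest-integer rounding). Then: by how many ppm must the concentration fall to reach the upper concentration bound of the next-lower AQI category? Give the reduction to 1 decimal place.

CO 27.1: bracket 25.1–32.3 → index 151–200; slope 49/7.2, offset 2.0.
AQI = 151 + 49/7.2·2.0 ≈ 164.61 ⇒ 165.
Current AQI 165 is in the Unhealthy range (151–200). The next-lower category tops out at AQI 150, whose upper concentration bound is 25.0 ppm.
Reduction needed = 27.1 − 25.0 = 2.1 ppm.

2.1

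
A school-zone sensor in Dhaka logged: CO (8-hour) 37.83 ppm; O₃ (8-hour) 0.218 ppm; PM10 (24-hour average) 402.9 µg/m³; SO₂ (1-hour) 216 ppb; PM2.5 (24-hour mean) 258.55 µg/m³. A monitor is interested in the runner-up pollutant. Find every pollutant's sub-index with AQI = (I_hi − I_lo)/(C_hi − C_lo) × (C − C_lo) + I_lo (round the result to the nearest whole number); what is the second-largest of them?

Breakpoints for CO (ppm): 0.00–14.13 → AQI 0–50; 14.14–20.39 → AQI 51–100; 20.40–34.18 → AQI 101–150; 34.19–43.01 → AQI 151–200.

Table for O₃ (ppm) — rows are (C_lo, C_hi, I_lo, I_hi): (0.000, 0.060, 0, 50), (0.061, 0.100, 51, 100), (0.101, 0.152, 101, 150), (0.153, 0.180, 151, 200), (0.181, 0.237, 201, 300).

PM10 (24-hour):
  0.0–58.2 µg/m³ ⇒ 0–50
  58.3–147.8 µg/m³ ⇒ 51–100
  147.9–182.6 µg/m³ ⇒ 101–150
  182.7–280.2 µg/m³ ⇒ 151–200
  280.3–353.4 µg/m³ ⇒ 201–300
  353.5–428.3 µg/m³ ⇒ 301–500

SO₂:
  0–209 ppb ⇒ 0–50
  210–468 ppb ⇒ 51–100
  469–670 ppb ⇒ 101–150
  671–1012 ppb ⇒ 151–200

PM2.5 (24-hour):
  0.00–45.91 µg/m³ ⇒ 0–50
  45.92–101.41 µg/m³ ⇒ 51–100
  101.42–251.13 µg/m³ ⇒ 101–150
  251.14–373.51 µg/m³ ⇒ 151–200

CO: row 34.19–43.01 (AQI 151–200). (200−151)·(37.83−34.19)/(43.01−34.19) + 151 = 49·3.64/8.82 + 151 ≈ 171.22 → 171.
O₃ 0.218: bracket 0.181–0.237 → index 201–300; slope 99/0.056, offset 0.037.
AQI = 201 + 99/0.056·0.037 ≈ 266.41 ⇒ 266.
PM10: 402.9 lies in 353.5–428.3, so I_lo=301, I_hi=500, C_lo=353.5, C_hi=428.3.
(500−301)/(428.3−353.5) × (402.9−353.5) + 301 = 199/74.8 × 49.4 + 301 ≈ 432.43 → 432.
SO₂: 216 lies in 210–468, so I_lo=51, I_hi=100, C_lo=210, C_hi=468.
(100−51)/(468−210) × (216−210) + 51 = 49/258 × 6 + 51 ≈ 52.14 → 52.
PM2.5: 258.55 ∈ [251.14, 373.51] ↔ index [151, 200].
151 + (258.55−251.14)·(200−151)/(373.51−251.14) = 151 + 7.41·49/122.37 ≈ 153.97, so AQI = 154.
Sub-indices: CO→171, O₃→266, PM10→432, SO₂→52, PM2.5→154. Ranked high→low: 432, 266, 171, 154, 52. Second-highest sub-index = 266.

266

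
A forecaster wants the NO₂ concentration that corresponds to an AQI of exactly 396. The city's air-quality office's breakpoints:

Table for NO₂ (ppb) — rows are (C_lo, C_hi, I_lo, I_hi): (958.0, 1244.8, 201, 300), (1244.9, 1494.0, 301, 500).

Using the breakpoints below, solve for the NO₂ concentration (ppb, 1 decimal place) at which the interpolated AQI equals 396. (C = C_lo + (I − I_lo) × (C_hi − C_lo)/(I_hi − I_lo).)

1363.8

AQI 396 lies in the 301–500 band, which corresponds to 1244.9–1494.0 ppb.
C = 1244.9 + (396−301)×(1494.0−1244.9)/(500−301) = 1244.9 + 95×249.1/199 ≈ 1363.817 ppb → 1363.8 ppb to 1 dp.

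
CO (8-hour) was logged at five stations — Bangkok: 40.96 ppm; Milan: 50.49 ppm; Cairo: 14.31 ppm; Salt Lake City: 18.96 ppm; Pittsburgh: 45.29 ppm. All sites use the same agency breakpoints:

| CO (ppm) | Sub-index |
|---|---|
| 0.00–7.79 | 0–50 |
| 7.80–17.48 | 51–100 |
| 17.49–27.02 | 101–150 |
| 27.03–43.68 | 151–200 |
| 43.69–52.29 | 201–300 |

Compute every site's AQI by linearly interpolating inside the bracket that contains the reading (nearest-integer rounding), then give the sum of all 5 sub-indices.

Bangkok: row 27.03–43.68 (AQI 151–200). (200−151)·(40.96−27.03)/(43.68−27.03) + 151 = 49·13.93/16.65 + 151 ≈ 192.00 → 192.
Milan: 50.49 lies in 43.69–52.29, so I_lo=201, I_hi=300, C_lo=43.69, C_hi=52.29.
(300−201)/(52.29−43.69) × (50.49−43.69) + 201 = 99/8.60 × 6.80 + 201 ≈ 279.28 → 279.
Cairo: 14.31 ∈ [7.80, 17.48] ↔ index [51, 100].
51 + (14.31−7.80)·(100−51)/(17.48−7.80) = 51 + 6.51·49/9.68 ≈ 83.95, so AQI = 84.
Salt Lake City: 18.96 lies in 17.49–27.02, so I_lo=101, I_hi=150, C_lo=17.49, C_hi=27.02.
(150−101)/(27.02−17.49) × (18.96−17.49) + 101 = 49/9.53 × 1.47 + 101 ≈ 108.56 → 109.
Pittsburgh: 45.29 lies in 43.69–52.29, so I_lo=201, I_hi=300, C_lo=43.69, C_hi=52.29.
(300−201)/(52.29−43.69) × (45.29−43.69) + 201 = 99/8.60 × 1.60 + 201 ≈ 219.42 → 219.
AQIs: Bangkok=192, Milan=279, Cairo=84, Salt Lake City=109, Pittsburgh=219. Sum = 192 + 279 + 84 + 109 + 219 = 883.

883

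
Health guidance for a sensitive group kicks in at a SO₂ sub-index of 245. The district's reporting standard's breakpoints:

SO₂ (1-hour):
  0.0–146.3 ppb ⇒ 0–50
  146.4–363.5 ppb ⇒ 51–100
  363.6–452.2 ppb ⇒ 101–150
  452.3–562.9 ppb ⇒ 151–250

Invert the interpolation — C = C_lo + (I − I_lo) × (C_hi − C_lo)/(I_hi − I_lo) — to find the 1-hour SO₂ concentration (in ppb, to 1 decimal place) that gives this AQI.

557.3

AQI 245 lies in the 151–250 band, which corresponds to 452.3–562.9 ppb.
C = 452.3 + (245−151)×(562.9−452.3)/(250−151) = 452.3 + 94×110.6/99 ≈ 557.314 ppb → 557.3 ppb to 1 dp.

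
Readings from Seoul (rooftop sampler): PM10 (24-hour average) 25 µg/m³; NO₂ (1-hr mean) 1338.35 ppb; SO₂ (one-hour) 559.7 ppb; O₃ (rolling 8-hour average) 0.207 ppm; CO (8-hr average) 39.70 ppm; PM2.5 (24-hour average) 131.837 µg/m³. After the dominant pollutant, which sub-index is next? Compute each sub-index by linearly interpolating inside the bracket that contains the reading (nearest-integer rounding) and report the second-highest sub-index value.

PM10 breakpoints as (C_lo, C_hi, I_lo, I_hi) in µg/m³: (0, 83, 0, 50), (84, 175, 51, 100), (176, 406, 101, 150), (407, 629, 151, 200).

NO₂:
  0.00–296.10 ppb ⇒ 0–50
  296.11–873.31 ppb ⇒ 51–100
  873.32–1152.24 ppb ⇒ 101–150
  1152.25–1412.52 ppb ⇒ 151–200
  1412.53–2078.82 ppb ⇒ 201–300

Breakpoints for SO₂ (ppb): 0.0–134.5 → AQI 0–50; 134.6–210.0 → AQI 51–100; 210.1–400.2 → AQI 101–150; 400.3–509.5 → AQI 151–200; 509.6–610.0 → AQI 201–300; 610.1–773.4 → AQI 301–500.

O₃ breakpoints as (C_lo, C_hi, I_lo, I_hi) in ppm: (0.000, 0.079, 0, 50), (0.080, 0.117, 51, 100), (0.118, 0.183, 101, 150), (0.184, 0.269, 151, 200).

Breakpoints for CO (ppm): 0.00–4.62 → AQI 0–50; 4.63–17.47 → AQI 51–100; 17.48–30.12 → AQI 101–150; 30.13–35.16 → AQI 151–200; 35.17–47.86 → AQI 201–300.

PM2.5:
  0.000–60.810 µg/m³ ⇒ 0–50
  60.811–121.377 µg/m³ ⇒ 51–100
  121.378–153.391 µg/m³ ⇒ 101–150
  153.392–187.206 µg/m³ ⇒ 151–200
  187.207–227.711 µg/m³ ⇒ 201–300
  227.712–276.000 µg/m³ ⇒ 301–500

236

PM10: 25 lies in 0–83, so I_lo=0, I_hi=50, C_lo=0, C_hi=83.
(50−0)/(83−0) × (25−0) + 0 = 50/83 × 25 + 0 ≈ 15.06 → 15.
NO₂: 1338.35 ∈ [1152.25, 1412.52] ↔ index [151, 200].
151 + (1338.35−1152.25)·(200−151)/(1412.52−1152.25) = 151 + 186.10·49/260.27 ≈ 186.04, so AQI = 186.
SO₂: 559.7 ∈ [509.6, 610.0] ↔ index [201, 300].
201 + (559.7−509.6)·(300−201)/(610.0−509.6) = 201 + 50.1·99/100.4 ≈ 250.40, so AQI = 250.
O₃: row 0.184–0.269 (AQI 151–200). (200−151)·(0.207−0.184)/(0.269−0.184) + 151 = 49·0.023/0.085 + 151 ≈ 164.26 → 164.
CO: 39.70 lies in 35.17–47.86, so I_lo=201, I_hi=300, C_lo=35.17, C_hi=47.86.
(300−201)/(47.86−35.17) × (39.70−35.17) + 201 = 99/12.69 × 4.53 + 201 ≈ 236.34 → 236.
PM2.5: 131.837 ∈ [121.378, 153.391] ↔ index [101, 150].
101 + (131.837−121.378)·(150−101)/(153.391−121.378) = 101 + 10.459·49/32.013 ≈ 117.01, so AQI = 117.
Sub-indices: PM10→15, NO₂→186, SO₂→250, O₃→164, CO→236, PM2.5→117. Ranked high→low: 250, 236, 186, 164, 117, 15. Second-highest sub-index = 236.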